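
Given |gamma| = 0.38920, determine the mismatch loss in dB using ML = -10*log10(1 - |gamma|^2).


ML = -10 * log10(1 - 0.38920^2) = -10 * log10(0.84852336) = 0.7134 dB

0.7134 dB


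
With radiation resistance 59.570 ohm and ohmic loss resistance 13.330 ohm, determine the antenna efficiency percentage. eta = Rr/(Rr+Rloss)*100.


eta = 59.570 / (59.570 + 13.330) * 100 = 81.71%

81.71%


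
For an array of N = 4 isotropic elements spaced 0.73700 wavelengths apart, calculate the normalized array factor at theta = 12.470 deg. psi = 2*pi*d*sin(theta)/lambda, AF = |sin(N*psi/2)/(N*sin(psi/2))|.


psi = 2*pi*0.73700*sin(12.470 deg) = 0.9999013 rad
AF = |sin(4*0.9999013/2) / (4*sin(0.9999013/2))| = 0.4742

0.4742


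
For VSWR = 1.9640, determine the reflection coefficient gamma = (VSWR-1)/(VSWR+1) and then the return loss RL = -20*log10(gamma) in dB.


gamma = (1.9640 - 1) / (1.9640 + 1) = 0.3252362
RL = -20 * log10(0.3252362) = 9.756 dB

9.756 dB


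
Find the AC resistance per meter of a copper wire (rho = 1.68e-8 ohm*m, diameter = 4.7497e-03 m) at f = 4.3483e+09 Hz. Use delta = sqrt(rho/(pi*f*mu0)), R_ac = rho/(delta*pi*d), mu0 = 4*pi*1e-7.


delta = sqrt(1.68e-8 / (pi * 4.3483e+09 * 4*pi*1e-7)) = 9.892704e-07 m
R_ac = 1.68e-8 / (9.892704e-07 * pi * 4.7497e-03) = 1.138 ohm/m

1.138 ohm/m


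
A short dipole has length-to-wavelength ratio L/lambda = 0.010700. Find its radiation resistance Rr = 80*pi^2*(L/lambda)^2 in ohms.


Rr = 80 * pi^2 * (0.010700)^2 = 80 * 9.869604 * 1.144900e-04 = 0.09040 ohm

0.09040 ohm


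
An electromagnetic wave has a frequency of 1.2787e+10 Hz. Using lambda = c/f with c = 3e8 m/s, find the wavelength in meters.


lambda = c / f = 3.0000e+08 / 1.2787e+10 = 0.02346 m

0.02346 m


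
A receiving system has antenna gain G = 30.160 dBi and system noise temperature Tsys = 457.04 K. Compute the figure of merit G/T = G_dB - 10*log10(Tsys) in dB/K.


G/T = 30.160 - 10*log10(457.04) = 30.160 - 26.59954 = 3.560 dB/K

3.560 dB/K


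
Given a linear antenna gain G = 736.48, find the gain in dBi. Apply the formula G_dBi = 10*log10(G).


G_dBi = 10 * log10(736.48) = 28.67 dBi

28.67 dBi


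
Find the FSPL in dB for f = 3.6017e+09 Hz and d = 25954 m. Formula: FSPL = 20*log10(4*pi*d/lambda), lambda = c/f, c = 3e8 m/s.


lambda = c / f = 3.0000e+08 / 3.6017e+09 = 0.08329400 m
FSPL = 20 * log10(4*pi*25954/0.08329400) = 131.9 dB

131.9 dB


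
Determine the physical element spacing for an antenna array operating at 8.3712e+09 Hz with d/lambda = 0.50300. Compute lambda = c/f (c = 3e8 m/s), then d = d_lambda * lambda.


lambda = c / f = 3.0000e+08 / 8.3712e+09 = 0.03583716 m
d = 0.50300 * 0.03583716 = 0.01803 m

0.01803 m


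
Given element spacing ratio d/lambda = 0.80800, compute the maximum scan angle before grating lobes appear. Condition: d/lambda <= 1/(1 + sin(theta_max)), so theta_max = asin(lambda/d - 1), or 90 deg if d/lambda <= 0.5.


lambda/d - 1 = 1/0.80800 - 1 = 0.2376238
theta_max = asin(0.2376238) = 13.75 deg

13.75 deg


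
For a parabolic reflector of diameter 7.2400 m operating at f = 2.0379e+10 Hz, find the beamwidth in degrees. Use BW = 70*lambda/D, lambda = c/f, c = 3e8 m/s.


lambda = c / f = 3.0000e+08 / 2.0379e+10 = 0.01472104 m
BW = 70 * 0.01472104 / 7.2400 = 0.1423 deg

0.1423 deg


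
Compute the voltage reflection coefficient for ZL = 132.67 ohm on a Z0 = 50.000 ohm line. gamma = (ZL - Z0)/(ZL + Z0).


gamma = (132.67 - 50.000) / (132.67 + 50.000) = 0.4526

0.4526


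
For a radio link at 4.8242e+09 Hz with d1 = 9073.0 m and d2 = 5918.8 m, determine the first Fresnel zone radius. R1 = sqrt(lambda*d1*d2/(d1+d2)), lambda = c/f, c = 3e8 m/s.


lambda = c / f = 3.0000e+08 / 4.8242e+09 = 0.06218648 m
R1 = sqrt(0.06218648 * 9073.0 * 5918.8 / (9073.0 + 5918.8)) = 14.92 m

14.92 m


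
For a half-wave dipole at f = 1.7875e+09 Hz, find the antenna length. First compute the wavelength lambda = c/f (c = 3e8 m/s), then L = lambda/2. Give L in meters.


lambda = c / f = 3.0000e+08 / 1.7875e+09 = 0.1678322 m
L = lambda / 2 = 0.1678322 / 2 = 0.08392 m

0.08392 m


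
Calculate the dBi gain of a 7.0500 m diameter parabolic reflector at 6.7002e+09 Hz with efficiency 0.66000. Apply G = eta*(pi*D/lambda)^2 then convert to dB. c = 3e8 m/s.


lambda = c / f = 3.0000e+08 / 6.7002e+09 = 0.04477478 m
G_linear = 0.66000 * (pi * 7.0500 / 0.04477478)^2 = 161493.5
G_dBi = 10 * log10(161493.5) = 52.08 dBi

52.08 dBi


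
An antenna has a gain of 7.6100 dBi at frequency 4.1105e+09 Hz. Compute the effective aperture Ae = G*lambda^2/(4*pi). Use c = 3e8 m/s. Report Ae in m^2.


lambda = c / f = 3.0000e+08 / 4.1105e+09 = 0.07298382 m
G_linear = 10^(7.6100/10) = 5.767665
Ae = G_linear * lambda^2 / (4*pi) = 5.767665 * 0.07298382^2 / (4*pi) = 2.445e-03 m^2

2.445e-03 m^2


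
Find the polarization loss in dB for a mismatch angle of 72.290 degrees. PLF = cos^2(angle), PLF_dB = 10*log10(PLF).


PLF_linear = cos^2(72.290 deg) = 0.09253723
PLF_dB = 10 * log10(0.09253723) = -10.34 dB

-10.34 dB


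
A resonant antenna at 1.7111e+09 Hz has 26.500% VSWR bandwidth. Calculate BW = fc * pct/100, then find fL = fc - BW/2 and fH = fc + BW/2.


BW = 1.7111e+09 * 26.500/100 = 4.534415e+08 Hz
fL = 1.7111e+09 - 4.534415e+08/2 = 1.484e+09 Hz
fH = 1.7111e+09 + 4.534415e+08/2 = 1.938e+09 Hz

BW=4.534e+08 Hz, fL=1.484e+09 Hz, fH=1.938e+09 Hz


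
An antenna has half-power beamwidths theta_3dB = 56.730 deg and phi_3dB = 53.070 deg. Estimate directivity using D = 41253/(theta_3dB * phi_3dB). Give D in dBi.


D_linear = 41253 / (56.730 * 53.070) = 13.70231
D_dBi = 10 * log10(13.70231) = 11.37 dBi

11.37 dBi


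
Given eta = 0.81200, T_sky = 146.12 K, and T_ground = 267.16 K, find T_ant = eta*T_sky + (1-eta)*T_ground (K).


T_ant = 0.81200 * 146.12 + (1 - 0.81200) * 267.16 = 168.9 K

168.9 K


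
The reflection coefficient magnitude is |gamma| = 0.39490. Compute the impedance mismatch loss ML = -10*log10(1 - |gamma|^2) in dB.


ML = -10 * log10(1 - 0.39490^2) = -10 * log10(0.84405399) = 0.7363 dB

0.7363 dB


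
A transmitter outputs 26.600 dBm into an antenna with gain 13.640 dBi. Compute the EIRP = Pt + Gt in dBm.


EIRP = Pt + Gt = 26.600 + 13.640 = 40.24 dBm

40.24 dBm


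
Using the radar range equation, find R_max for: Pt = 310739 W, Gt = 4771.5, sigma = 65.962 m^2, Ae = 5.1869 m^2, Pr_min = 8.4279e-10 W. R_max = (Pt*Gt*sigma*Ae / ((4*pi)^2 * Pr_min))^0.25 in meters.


R^4 = 310739*4771.5*65.962*5.1869 / ((4*pi)^2 * 8.4279e-10) = 3.811652e+18
R_max = 3.811652e+18^0.25 = 44185 m

44185 m


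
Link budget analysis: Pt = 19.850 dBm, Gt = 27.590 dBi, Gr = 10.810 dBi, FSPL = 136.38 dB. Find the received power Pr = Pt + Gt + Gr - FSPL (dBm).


Pr = 19.850 + 27.590 + 10.810 - 136.38 = -78.13 dBm

-78.13 dBm


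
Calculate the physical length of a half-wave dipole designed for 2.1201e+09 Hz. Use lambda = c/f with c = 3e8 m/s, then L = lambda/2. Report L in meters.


lambda = c / f = 3.0000e+08 / 2.1201e+09 = 0.1415028 m
L = lambda / 2 = 0.1415028 / 2 = 0.07075 m

0.07075 m


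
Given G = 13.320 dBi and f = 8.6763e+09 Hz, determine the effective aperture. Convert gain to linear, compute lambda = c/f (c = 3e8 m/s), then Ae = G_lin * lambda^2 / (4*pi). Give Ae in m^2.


lambda = c / f = 3.0000e+08 / 8.6763e+09 = 0.03457695 m
G_linear = 10^(13.320/10) = 21.47830
Ae = G_linear * lambda^2 / (4*pi) = 21.47830 * 0.03457695^2 / (4*pi) = 2.043e-03 m^2

2.043e-03 m^2


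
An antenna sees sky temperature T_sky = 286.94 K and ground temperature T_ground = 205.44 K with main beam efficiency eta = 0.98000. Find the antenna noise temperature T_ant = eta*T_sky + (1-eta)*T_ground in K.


T_ant = 0.98000 * 286.94 + (1 - 0.98000) * 205.44 = 285.3 K

285.3 K


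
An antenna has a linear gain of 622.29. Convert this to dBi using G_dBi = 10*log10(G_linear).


G_dBi = 10 * log10(622.29) = 27.94 dBi

27.94 dBi


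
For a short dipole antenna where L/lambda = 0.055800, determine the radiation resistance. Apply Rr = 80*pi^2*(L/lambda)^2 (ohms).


Rr = 80 * pi^2 * (0.055800)^2 = 80 * 9.869604 * 3.113640e-03 = 2.458 ohm

2.458 ohm


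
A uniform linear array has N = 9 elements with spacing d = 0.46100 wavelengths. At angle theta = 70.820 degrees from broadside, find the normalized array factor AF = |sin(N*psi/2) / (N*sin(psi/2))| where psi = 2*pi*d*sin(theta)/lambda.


psi = 2*pi*0.46100*sin(70.820 deg) = 2.735764 rad
AF = |sin(9*2.735764/2) / (9*sin(2.735764/2))| = 0.02866

0.02866


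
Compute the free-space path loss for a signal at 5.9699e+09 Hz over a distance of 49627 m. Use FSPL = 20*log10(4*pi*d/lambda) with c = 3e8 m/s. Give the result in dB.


lambda = c / f = 3.0000e+08 / 5.9699e+09 = 0.05025210 m
FSPL = 20 * log10(4*pi*49627/0.05025210) = 141.9 dB

141.9 dB


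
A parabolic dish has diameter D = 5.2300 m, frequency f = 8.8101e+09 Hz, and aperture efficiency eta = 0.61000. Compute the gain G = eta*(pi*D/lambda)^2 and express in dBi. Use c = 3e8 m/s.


lambda = c / f = 3.0000e+08 / 8.8101e+09 = 0.03405183 m
G_linear = 0.61000 * (pi * 5.2300 / 0.03405183)^2 = 142020.8
G_dBi = 10 * log10(142020.8) = 51.52 dBi

51.52 dBi


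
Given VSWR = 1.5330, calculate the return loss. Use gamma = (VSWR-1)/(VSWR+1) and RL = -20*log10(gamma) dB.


gamma = (1.5330 - 1) / (1.5330 + 1) = 0.2104224
RL = -20 * log10(0.2104224) = 13.54 dB

13.54 dB


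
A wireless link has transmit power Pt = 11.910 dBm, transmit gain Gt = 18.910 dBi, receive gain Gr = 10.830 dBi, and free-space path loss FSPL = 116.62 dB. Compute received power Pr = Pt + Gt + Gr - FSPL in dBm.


Pr = 11.910 + 18.910 + 10.830 - 116.62 = -74.97 dBm

-74.97 dBm


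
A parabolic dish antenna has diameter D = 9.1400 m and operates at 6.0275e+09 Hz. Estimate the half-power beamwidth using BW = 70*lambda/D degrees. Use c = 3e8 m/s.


lambda = c / f = 3.0000e+08 / 6.0275e+09 = 0.04977188 m
BW = 70 * 0.04977188 / 9.1400 = 0.3812 deg

0.3812 deg


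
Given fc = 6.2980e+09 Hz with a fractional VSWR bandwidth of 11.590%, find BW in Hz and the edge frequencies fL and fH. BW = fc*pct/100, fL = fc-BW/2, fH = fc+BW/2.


BW = 6.2980e+09 * 11.590/100 = 7.299382e+08 Hz
fL = 6.2980e+09 - 7.299382e+08/2 = 5.933e+09 Hz
fH = 6.2980e+09 + 7.299382e+08/2 = 6.663e+09 Hz

BW=7.299e+08 Hz, fL=5.933e+09 Hz, fH=6.663e+09 Hz


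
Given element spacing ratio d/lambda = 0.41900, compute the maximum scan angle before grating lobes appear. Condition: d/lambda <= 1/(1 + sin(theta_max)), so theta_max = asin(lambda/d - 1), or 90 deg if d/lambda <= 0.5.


lambda/d - 1 = 1/0.41900 - 1 = 1.386635 >= 1
d/lambda <= 0.5, so the array can scan to endfire without grating lobes: theta_max = 90 deg

90 deg


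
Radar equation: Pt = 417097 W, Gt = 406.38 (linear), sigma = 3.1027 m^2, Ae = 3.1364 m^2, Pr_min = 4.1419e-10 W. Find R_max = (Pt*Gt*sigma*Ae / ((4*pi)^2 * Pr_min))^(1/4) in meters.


R^4 = 417097*406.38*3.1027*3.1364 / ((4*pi)^2 * 4.1419e-10) = 2.521862e+16
R_max = 2.521862e+16^0.25 = 12602 m

12602 m


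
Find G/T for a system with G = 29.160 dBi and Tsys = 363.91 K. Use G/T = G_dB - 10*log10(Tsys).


G/T = 29.160 - 10*log10(363.91) = 29.160 - 25.60994 = 3.550 dB/K

3.550 dB/K


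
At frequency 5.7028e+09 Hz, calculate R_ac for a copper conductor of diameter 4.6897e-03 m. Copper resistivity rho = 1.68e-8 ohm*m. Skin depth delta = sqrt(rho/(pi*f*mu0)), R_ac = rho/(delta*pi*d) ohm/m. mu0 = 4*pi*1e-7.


delta = sqrt(1.68e-8 / (pi * 5.7028e+09 * 4*pi*1e-7)) = 8.638348e-07 m
R_ac = 1.68e-8 / (8.638348e-07 * pi * 4.6897e-03) = 1.320 ohm/m

1.320 ohm/m


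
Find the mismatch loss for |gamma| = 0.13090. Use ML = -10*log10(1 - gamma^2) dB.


ML = -10 * log10(1 - 0.13090^2) = -10 * log10(0.98286519) = 0.07506 dB

0.07506 dB


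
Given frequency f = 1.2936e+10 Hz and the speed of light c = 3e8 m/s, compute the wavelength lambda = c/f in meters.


lambda = c / f = 3.0000e+08 / 1.2936e+10 = 0.02319 m

0.02319 m


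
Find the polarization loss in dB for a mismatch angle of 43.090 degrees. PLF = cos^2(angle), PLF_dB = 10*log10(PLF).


PLF_linear = cos^2(43.090 deg) = 0.5333111
PLF_dB = 10 * log10(0.5333111) = -2.730 dB

-2.730 dB


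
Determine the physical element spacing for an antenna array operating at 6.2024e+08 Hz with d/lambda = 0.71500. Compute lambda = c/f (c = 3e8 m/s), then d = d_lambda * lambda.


lambda = c / f = 3.0000e+08 / 6.2024e+08 = 0.4836837 m
d = 0.71500 * 0.4836837 = 0.3458 m

0.3458 m


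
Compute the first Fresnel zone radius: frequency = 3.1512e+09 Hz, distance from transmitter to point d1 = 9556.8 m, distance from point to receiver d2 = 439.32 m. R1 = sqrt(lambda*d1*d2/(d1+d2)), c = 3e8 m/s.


lambda = c / f = 3.0000e+08 / 3.1512e+09 = 0.09520183 m
R1 = sqrt(0.09520183 * 9556.8 * 439.32 / (9556.8 + 439.32)) = 6.323 m

6.323 m


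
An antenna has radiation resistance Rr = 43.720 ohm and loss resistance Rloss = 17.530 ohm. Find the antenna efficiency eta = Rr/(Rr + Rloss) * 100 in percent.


eta = 43.720 / (43.720 + 17.530) * 100 = 71.38%

71.38%


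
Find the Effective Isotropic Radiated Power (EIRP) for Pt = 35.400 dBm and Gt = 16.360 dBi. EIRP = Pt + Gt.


EIRP = Pt + Gt = 35.400 + 16.360 = 51.76 dBm

51.76 dBm


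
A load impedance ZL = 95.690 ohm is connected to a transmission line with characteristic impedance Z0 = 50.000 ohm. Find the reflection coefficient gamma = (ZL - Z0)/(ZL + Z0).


gamma = (95.690 - 50.000) / (95.690 + 50.000) = 0.3136

0.3136


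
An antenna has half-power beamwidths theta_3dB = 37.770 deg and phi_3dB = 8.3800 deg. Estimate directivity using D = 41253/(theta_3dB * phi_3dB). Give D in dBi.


D_linear = 41253 / (37.770 * 8.3800) = 130.3360
D_dBi = 10 * log10(130.3360) = 21.15 dBi

21.15 dBi


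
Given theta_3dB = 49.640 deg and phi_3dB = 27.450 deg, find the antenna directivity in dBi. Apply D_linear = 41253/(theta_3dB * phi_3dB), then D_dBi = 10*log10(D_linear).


D_linear = 41253 / (49.640 * 27.450) = 30.27481
D_dBi = 10 * log10(30.27481) = 14.81 dBi

14.81 dBi


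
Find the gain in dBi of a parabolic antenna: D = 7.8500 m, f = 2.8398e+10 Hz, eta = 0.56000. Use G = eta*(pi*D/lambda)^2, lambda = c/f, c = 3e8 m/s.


lambda = c / f = 3.0000e+08 / 2.8398e+10 = 0.01056412 m
G_linear = 0.56000 * (pi * 7.8500 / 0.01056412)^2 = 3.051831e+06
G_dBi = 10 * log10(3.051831e+06) = 64.85 dBi

64.85 dBi


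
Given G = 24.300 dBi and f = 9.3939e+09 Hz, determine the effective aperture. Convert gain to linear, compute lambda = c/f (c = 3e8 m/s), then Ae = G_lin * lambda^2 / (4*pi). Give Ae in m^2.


lambda = c / f = 3.0000e+08 / 9.3939e+09 = 0.03193562 m
G_linear = 10^(24.300/10) = 269.1535
Ae = G_linear * lambda^2 / (4*pi) = 269.1535 * 0.03193562^2 / (4*pi) = 0.02184 m^2

0.02184 m^2


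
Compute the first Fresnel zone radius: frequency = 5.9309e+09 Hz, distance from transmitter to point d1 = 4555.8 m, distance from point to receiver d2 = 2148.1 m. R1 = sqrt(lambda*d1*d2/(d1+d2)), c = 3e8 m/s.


lambda = c / f = 3.0000e+08 / 5.9309e+09 = 0.05058254 m
R1 = sqrt(0.05058254 * 4555.8 * 2148.1 / (4555.8 + 2148.1)) = 8.593 m

8.593 m


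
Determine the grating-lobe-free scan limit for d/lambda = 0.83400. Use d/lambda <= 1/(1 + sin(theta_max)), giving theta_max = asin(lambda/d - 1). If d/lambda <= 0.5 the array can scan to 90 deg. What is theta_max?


lambda/d - 1 = 1/0.83400 - 1 = 0.1990408
theta_max = asin(0.1990408) = 11.48 deg

11.48 deg


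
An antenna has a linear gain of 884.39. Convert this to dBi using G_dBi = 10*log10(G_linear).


G_dBi = 10 * log10(884.39) = 29.47 dBi

29.47 dBi


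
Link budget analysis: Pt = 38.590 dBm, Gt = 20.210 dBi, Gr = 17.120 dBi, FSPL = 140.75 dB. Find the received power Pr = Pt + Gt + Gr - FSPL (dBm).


Pr = 38.590 + 20.210 + 17.120 - 140.75 = -64.83 dBm

-64.83 dBm


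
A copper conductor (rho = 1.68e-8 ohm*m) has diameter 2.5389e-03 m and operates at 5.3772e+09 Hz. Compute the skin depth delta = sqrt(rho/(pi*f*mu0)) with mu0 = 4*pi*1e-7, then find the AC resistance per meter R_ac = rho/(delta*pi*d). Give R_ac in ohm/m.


delta = sqrt(1.68e-8 / (pi * 5.3772e+09 * 4*pi*1e-7)) = 8.896039e-07 m
R_ac = 1.68e-8 / (8.896039e-07 * pi * 2.5389e-03) = 2.368 ohm/m

2.368 ohm/m


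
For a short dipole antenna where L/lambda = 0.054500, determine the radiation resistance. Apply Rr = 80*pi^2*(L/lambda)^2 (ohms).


Rr = 80 * pi^2 * (0.054500)^2 = 80 * 9.869604 * 2.970250e-03 = 2.345 ohm

2.345 ohm


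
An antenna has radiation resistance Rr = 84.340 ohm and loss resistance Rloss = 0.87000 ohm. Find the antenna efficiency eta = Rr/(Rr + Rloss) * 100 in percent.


eta = 84.340 / (84.340 + 0.87000) * 100 = 98.98%

98.98%


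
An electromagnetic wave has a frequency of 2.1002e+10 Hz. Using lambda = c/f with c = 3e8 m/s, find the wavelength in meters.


lambda = c / f = 3.0000e+08 / 2.1002e+10 = 0.01428 m

0.01428 m


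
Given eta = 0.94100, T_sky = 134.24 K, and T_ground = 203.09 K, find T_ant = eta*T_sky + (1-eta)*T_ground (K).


T_ant = 0.94100 * 134.24 + (1 - 0.94100) * 203.09 = 138.3 K

138.3 K


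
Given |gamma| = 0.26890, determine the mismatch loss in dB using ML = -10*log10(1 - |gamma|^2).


ML = -10 * log10(1 - 0.26890^2) = -10 * log10(0.92769279) = 0.3260 dB

0.3260 dB


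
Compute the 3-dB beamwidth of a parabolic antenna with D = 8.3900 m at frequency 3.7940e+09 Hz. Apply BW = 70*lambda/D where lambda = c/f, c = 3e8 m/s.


lambda = c / f = 3.0000e+08 / 3.7940e+09 = 0.07907222 m
BW = 70 * 0.07907222 / 8.3900 = 0.6597 deg

0.6597 deg


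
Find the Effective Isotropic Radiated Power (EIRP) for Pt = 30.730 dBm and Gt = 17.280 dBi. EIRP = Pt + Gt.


EIRP = Pt + Gt = 30.730 + 17.280 = 48.01 dBm

48.01 dBm


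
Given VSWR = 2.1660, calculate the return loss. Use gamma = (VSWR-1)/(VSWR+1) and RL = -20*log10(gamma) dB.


gamma = (2.1660 - 1) / (2.1660 + 1) = 0.3682881
RL = -20 * log10(0.3682881) = 8.676 dB

8.676 dB


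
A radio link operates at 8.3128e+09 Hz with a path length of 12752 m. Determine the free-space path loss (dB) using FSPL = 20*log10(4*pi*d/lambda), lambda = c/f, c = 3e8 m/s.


lambda = c / f = 3.0000e+08 / 8.3128e+09 = 0.03608892 m
FSPL = 20 * log10(4*pi*12752/0.03608892) = 132.9 dB

132.9 dB


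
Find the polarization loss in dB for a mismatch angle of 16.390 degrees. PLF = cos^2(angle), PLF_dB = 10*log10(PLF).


PLF_linear = cos^2(16.390 deg) = 0.9203778
PLF_dB = 10 * log10(0.9203778) = -0.3603 dB

-0.3603 dB


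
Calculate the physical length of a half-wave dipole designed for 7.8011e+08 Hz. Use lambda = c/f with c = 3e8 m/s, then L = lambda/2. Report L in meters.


lambda = c / f = 3.0000e+08 / 7.8011e+08 = 0.3845612 m
L = lambda / 2 = 0.3845612 / 2 = 0.1923 m

0.1923 m


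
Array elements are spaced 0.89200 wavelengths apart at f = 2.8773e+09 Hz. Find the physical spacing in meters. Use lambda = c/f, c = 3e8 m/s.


lambda = c / f = 3.0000e+08 / 2.8773e+09 = 0.1042644 m
d = 0.89200 * 0.1042644 = 0.09300 m

0.09300 m


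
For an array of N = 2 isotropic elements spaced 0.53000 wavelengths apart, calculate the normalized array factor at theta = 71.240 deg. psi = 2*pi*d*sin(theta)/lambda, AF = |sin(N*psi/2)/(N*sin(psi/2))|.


psi = 2*pi*0.53000*sin(71.240 deg) = 3.153174 rad
AF = |sin(2*3.153174/2) / (2*sin(3.153174/2))| = 5.791e-03

5.791e-03


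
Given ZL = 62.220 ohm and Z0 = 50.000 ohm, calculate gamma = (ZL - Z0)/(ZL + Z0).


gamma = (62.220 - 50.000) / (62.220 + 50.000) = 0.1089

0.1089


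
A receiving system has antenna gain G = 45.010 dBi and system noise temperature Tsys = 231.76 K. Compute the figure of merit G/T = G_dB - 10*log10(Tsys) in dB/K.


G/T = 45.010 - 10*log10(231.76) = 45.010 - 23.65038 = 21.36 dB/K

21.36 dB/K


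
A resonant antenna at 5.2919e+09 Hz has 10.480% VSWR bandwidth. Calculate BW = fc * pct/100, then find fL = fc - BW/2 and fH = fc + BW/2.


BW = 5.2919e+09 * 10.480/100 = 5.545911e+08 Hz
fL = 5.2919e+09 - 5.545911e+08/2 = 5.015e+09 Hz
fH = 5.2919e+09 + 5.545911e+08/2 = 5.569e+09 Hz

BW=5.546e+08 Hz, fL=5.015e+09 Hz, fH=5.569e+09 Hz


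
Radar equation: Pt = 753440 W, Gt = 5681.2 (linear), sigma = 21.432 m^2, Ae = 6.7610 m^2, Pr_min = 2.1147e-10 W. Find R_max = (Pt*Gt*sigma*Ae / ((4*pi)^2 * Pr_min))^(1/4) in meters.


R^4 = 753440*5681.2*21.432*6.7610 / ((4*pi)^2 * 2.1147e-10) = 1.857351e+19
R_max = 1.857351e+19^0.25 = 65648 m

65648 m


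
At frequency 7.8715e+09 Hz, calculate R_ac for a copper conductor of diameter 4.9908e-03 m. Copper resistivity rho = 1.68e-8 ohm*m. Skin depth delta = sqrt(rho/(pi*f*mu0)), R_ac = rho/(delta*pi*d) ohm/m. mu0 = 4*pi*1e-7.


delta = sqrt(1.68e-8 / (pi * 7.8715e+09 * 4*pi*1e-7)) = 7.352686e-07 m
R_ac = 1.68e-8 / (7.352686e-07 * pi * 4.9908e-03) = 1.457 ohm/m

1.457 ohm/m


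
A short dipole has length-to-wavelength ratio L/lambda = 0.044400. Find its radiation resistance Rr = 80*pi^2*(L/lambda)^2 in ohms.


Rr = 80 * pi^2 * (0.044400)^2 = 80 * 9.869604 * 1.971360e-03 = 1.557 ohm

1.557 ohm


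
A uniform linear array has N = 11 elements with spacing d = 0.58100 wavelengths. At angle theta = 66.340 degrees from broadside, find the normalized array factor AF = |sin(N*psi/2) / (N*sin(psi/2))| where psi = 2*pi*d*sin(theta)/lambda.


psi = 2*pi*0.58100*sin(66.340 deg) = 3.343678 rad
AF = |sin(11*3.343678/2) / (11*sin(3.343678/2))| = 0.04051

0.04051


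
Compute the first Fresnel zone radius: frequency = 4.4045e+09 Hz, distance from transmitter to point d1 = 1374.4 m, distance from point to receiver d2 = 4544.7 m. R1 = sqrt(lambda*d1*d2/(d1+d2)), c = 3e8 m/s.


lambda = c / f = 3.0000e+08 / 4.4045e+09 = 0.06811216 m
R1 = sqrt(0.06811216 * 1374.4 * 4544.7 / (1374.4 + 4544.7)) = 8.478 m

8.478 m


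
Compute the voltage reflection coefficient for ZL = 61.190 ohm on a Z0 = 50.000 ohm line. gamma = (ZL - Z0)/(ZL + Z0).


gamma = (61.190 - 50.000) / (61.190 + 50.000) = 0.1006

0.1006


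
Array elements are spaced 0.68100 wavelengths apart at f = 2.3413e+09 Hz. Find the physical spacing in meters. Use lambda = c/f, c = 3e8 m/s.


lambda = c / f = 3.0000e+08 / 2.3413e+09 = 0.1281339 m
d = 0.68100 * 0.1281339 = 0.08726 m

0.08726 m


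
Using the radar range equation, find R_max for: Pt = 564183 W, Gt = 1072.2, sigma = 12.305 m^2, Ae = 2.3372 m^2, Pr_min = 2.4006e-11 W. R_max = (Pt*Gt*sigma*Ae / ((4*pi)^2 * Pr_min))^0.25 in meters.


R^4 = 564183*1072.2*12.305*2.3372 / ((4*pi)^2 * 2.4006e-11) = 4.589166e+18
R_max = 4.589166e+18^0.25 = 46284 m

46284 m


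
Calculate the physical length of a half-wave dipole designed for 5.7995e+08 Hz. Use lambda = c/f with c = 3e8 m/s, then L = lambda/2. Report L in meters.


lambda = c / f = 3.0000e+08 / 5.7995e+08 = 0.5172860 m
L = lambda / 2 = 0.5172860 / 2 = 0.2586 m

0.2586 m


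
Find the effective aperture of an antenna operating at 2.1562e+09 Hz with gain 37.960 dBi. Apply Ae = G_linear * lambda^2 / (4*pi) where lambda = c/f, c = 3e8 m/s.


lambda = c / f = 3.0000e+08 / 2.1562e+09 = 0.1391337 m
G_linear = 10^(37.960/10) = 6251.727
Ae = G_linear * lambda^2 / (4*pi) = 6251.727 * 0.1391337^2 / (4*pi) = 9.631 m^2

9.631 m^2


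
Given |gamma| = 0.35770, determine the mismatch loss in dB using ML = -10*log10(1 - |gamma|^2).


ML = -10 * log10(1 - 0.35770^2) = -10 * log10(0.87205071) = 0.5946 dB

0.5946 dB


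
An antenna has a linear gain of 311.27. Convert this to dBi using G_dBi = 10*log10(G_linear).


G_dBi = 10 * log10(311.27) = 24.93 dBi

24.93 dBi


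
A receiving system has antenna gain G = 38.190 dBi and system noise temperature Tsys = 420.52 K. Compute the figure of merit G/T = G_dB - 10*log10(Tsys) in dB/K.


G/T = 38.190 - 10*log10(420.52) = 38.190 - 26.23787 = 11.95 dB/K

11.95 dB/K


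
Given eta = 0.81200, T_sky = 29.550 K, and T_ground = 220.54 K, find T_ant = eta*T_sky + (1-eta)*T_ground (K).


T_ant = 0.81200 * 29.550 + (1 - 0.81200) * 220.54 = 65.46 K

65.46 K


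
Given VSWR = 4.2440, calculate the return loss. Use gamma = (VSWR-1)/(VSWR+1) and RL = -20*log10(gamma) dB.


gamma = (4.2440 - 1) / (4.2440 + 1) = 0.6186117
RL = -20 * log10(0.6186117) = 4.172 dB

4.172 dB


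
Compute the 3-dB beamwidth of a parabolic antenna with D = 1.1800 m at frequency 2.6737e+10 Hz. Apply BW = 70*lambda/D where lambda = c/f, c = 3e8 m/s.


lambda = c / f = 3.0000e+08 / 2.6737e+10 = 0.01122041 m
BW = 70 * 0.01122041 / 1.1800 = 0.6656 deg

0.6656 deg


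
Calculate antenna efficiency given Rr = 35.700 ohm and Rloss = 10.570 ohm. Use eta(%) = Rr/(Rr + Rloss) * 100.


eta = 35.700 / (35.700 + 10.570) * 100 = 77.16%

77.16%


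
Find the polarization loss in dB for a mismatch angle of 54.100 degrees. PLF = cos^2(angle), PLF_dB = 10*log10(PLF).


PLF_linear = cos^2(54.100 deg) = 0.3438325
PLF_dB = 10 * log10(0.3438325) = -4.637 dB

-4.637 dB


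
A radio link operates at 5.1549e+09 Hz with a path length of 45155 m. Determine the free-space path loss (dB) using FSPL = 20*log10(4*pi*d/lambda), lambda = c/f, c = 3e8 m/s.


lambda = c / f = 3.0000e+08 / 5.1549e+09 = 0.05819706 m
FSPL = 20 * log10(4*pi*45155/0.05819706) = 139.8 dB

139.8 dB


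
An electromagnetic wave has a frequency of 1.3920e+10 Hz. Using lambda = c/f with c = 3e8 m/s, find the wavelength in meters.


lambda = c / f = 3.0000e+08 / 1.3920e+10 = 0.02155 m

0.02155 m


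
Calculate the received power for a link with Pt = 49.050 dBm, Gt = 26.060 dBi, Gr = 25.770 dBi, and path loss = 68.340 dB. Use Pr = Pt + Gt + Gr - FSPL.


Pr = 49.050 + 26.060 + 25.770 - 68.340 = 32.54 dBm

32.54 dBm


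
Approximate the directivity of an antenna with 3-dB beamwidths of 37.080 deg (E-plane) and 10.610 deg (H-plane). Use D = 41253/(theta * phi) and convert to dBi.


D_linear = 41253 / (37.080 * 10.610) = 104.8577
D_dBi = 10 * log10(104.8577) = 20.21 dBi

20.21 dBi


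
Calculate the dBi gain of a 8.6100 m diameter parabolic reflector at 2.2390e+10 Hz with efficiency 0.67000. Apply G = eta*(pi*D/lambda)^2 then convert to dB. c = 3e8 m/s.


lambda = c / f = 3.0000e+08 / 2.2390e+10 = 0.01339884 m
G_linear = 0.67000 * (pi * 8.6100 / 0.01339884)^2 = 2.730527e+06
G_dBi = 10 * log10(2.730527e+06) = 64.36 dBi

64.36 dBi


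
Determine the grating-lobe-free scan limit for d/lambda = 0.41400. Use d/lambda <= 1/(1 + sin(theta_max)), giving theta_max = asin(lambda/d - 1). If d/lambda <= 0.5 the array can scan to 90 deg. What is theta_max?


lambda/d - 1 = 1/0.41400 - 1 = 1.415459 >= 1
d/lambda <= 0.5, so the array can scan to endfire without grating lobes: theta_max = 90 deg

90 deg


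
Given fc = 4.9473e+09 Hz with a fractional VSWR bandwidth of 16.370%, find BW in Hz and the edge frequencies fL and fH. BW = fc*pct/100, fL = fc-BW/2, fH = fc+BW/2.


BW = 4.9473e+09 * 16.370/100 = 8.098730e+08 Hz
fL = 4.9473e+09 - 8.098730e+08/2 = 4.542e+09 Hz
fH = 4.9473e+09 + 8.098730e+08/2 = 5.352e+09 Hz

BW=8.099e+08 Hz, fL=4.542e+09 Hz, fH=5.352e+09 Hz


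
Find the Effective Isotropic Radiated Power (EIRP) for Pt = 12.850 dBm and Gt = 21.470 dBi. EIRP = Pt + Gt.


EIRP = Pt + Gt = 12.850 + 21.470 = 34.32 dBm

34.32 dBm


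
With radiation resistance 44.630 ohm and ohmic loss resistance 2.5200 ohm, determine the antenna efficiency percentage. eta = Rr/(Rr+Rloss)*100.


eta = 44.630 / (44.630 + 2.5200) * 100 = 94.66%

94.66%


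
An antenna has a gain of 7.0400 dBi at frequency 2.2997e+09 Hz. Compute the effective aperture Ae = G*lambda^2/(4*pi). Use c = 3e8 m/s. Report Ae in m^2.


lambda = c / f = 3.0000e+08 / 2.2997e+09 = 0.1304518 m
G_linear = 10^(7.0400/10) = 5.058247
Ae = G_linear * lambda^2 / (4*pi) = 5.058247 * 0.1304518^2 / (4*pi) = 6.850e-03 m^2

6.850e-03 m^2


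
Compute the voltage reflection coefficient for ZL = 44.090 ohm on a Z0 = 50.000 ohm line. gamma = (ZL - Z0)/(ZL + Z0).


gamma = (44.090 - 50.000) / (44.090 + 50.000) = -0.06281

-0.06281


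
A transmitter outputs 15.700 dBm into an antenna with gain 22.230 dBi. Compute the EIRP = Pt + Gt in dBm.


EIRP = Pt + Gt = 15.700 + 22.230 = 37.93 dBm

37.93 dBm


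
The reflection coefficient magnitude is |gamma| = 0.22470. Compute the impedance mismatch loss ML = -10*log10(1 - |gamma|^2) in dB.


ML = -10 * log10(1 - 0.22470^2) = -10 * log10(0.94950991) = 0.2250 dB

0.2250 dB


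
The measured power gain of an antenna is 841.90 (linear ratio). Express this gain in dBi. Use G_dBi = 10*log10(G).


G_dBi = 10 * log10(841.90) = 29.25 dBi

29.25 dBi


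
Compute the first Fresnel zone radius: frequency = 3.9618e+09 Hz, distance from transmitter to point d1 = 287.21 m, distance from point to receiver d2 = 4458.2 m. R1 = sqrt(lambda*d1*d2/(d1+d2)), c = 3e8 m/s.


lambda = c / f = 3.0000e+08 / 3.9618e+09 = 0.07572316 m
R1 = sqrt(0.07572316 * 287.21 * 4458.2 / (287.21 + 4458.2)) = 4.520 m

4.520 m


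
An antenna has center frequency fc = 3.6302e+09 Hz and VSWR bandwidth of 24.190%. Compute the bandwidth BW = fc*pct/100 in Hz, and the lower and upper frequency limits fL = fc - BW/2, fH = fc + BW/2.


BW = 3.6302e+09 * 24.190/100 = 8.781454e+08 Hz
fL = 3.6302e+09 - 8.781454e+08/2 = 3.191e+09 Hz
fH = 3.6302e+09 + 8.781454e+08/2 = 4.069e+09 Hz

BW=8.781e+08 Hz, fL=3.191e+09 Hz, fH=4.069e+09 Hz


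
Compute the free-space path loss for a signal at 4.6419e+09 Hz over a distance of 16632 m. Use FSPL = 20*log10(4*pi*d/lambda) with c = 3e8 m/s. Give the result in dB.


lambda = c / f = 3.0000e+08 / 4.6419e+09 = 0.06462871 m
FSPL = 20 * log10(4*pi*16632/0.06462871) = 130.2 dB

130.2 dB


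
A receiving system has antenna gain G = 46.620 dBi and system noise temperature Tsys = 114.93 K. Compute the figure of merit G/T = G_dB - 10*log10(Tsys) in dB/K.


G/T = 46.620 - 10*log10(114.93) = 46.620 - 20.60433 = 26.02 dB/K

26.02 dB/K


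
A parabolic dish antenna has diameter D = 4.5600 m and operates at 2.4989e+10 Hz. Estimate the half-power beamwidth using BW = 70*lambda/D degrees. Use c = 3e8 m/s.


lambda = c / f = 3.0000e+08 / 2.4989e+10 = 0.01200528 m
BW = 70 * 0.01200528 / 4.5600 = 0.1843 deg

0.1843 deg


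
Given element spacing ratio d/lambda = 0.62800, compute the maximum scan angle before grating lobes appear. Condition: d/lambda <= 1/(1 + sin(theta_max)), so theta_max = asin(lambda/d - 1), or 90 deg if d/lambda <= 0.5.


lambda/d - 1 = 1/0.62800 - 1 = 0.5923567
theta_max = asin(0.5923567) = 36.32 deg

36.32 deg


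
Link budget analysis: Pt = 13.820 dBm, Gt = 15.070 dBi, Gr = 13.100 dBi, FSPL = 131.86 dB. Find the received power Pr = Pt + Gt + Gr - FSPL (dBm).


Pr = 13.820 + 15.070 + 13.100 - 131.86 = -89.87 dBm

-89.87 dBm


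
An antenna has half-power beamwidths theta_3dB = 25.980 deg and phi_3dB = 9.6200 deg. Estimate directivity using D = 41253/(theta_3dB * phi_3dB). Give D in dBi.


D_linear = 41253 / (25.980 * 9.6200) = 165.0598
D_dBi = 10 * log10(165.0598) = 22.18 dBi

22.18 dBi


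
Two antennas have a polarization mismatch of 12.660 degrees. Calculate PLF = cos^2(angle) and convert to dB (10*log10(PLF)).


PLF_linear = cos^2(12.660 deg) = 0.9519667
PLF_dB = 10 * log10(0.9519667) = -0.2138 dB

-0.2138 dB


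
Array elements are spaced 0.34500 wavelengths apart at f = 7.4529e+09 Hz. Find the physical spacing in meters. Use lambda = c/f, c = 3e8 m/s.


lambda = c / f = 3.0000e+08 / 7.4529e+09 = 0.04025279 m
d = 0.34500 * 0.04025279 = 0.01389 m

0.01389 m


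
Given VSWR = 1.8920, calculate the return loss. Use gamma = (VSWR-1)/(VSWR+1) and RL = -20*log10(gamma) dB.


gamma = (1.8920 - 1) / (1.8920 + 1) = 0.3084371
RL = -20 * log10(0.3084371) = 10.22 dB

10.22 dB


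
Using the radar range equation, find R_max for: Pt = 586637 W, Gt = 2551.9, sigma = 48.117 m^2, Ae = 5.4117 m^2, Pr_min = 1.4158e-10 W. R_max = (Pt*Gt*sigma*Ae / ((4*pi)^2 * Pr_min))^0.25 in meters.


R^4 = 586637*2551.9*48.117*5.4117 / ((4*pi)^2 * 1.4158e-10) = 1.743587e+19
R_max = 1.743587e+19^0.25 = 64619 m

64619 m


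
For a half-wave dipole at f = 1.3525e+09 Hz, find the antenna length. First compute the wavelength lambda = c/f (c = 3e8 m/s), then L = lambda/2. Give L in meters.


lambda = c / f = 3.0000e+08 / 1.3525e+09 = 0.2218115 m
L = lambda / 2 = 0.2218115 / 2 = 0.1109 m

0.1109 m


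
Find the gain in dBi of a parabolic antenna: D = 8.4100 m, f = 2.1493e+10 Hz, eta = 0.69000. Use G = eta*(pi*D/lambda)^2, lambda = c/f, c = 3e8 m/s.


lambda = c / f = 3.0000e+08 / 2.1493e+10 = 0.01395803 m
G_linear = 0.69000 * (pi * 8.4100 / 0.01395803)^2 = 2.472251e+06
G_dBi = 10 * log10(2.472251e+06) = 63.93 dBi

63.93 dBi


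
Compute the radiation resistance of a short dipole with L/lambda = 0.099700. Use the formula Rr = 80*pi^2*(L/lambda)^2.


Rr = 80 * pi^2 * (0.099700)^2 = 80 * 9.869604 * 9.940090e-03 = 7.848 ohm

7.848 ohm


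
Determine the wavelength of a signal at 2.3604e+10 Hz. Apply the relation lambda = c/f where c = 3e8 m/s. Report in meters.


lambda = c / f = 3.0000e+08 / 2.3604e+10 = 0.01271 m

0.01271 m


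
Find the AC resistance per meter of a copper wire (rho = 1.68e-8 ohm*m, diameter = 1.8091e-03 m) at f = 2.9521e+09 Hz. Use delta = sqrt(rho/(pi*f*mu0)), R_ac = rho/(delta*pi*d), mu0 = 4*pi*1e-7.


delta = sqrt(1.68e-8 / (pi * 2.9521e+09 * 4*pi*1e-7)) = 1.200630e-06 m
R_ac = 1.68e-8 / (1.200630e-06 * pi * 1.8091e-03) = 2.462 ohm/m

2.462 ohm/m


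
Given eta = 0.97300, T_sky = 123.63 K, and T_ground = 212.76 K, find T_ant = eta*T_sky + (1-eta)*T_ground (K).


T_ant = 0.97300 * 123.63 + (1 - 0.97300) * 212.76 = 126.0 K

126.0 K


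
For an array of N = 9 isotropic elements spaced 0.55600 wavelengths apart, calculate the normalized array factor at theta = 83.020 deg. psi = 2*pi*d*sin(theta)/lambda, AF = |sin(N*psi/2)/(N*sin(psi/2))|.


psi = 2*pi*0.55600*sin(83.020 deg) = 3.467560 rad
AF = |sin(9*3.467560/2) / (9*sin(3.467560/2))| = 0.01168

0.01168


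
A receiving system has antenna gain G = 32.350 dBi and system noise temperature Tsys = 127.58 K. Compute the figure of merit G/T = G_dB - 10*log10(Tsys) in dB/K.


G/T = 32.350 - 10*log10(127.58) = 32.350 - 21.05783 = 11.29 dB/K

11.29 dB/K


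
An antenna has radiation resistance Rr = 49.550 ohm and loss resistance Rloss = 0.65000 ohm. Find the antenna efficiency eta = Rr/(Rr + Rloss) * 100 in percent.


eta = 49.550 / (49.550 + 0.65000) * 100 = 98.71%

98.71%


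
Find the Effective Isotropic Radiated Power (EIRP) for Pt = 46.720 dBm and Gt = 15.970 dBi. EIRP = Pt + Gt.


EIRP = Pt + Gt = 46.720 + 15.970 = 62.69 dBm

62.69 dBm


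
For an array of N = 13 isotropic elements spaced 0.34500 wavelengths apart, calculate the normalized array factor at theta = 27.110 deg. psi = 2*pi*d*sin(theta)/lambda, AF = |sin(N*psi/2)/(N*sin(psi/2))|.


psi = 2*pi*0.34500*sin(27.110 deg) = 0.9878210 rad
AF = |sin(13*0.9878210/2) / (13*sin(0.9878210/2))| = 0.02226

0.02226


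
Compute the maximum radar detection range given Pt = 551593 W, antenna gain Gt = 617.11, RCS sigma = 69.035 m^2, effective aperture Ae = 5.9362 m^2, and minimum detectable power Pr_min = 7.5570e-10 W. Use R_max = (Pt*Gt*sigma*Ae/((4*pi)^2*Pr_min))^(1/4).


R^4 = 551593*617.11*69.035*5.9362 / ((4*pi)^2 * 7.5570e-10) = 1.168934e+18
R_max = 1.168934e+18^0.25 = 32881 m

32881 m


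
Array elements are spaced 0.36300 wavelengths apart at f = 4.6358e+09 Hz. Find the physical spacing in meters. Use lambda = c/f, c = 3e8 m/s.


lambda = c / f = 3.0000e+08 / 4.6358e+09 = 0.06471375 m
d = 0.36300 * 0.06471375 = 0.02349 m

0.02349 m


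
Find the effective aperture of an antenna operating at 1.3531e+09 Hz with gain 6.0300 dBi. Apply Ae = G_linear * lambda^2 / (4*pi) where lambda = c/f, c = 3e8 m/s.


lambda = c / f = 3.0000e+08 / 1.3531e+09 = 0.2217131 m
G_linear = 10^(6.0300/10) = 4.008667
Ae = G_linear * lambda^2 / (4*pi) = 4.008667 * 0.2217131^2 / (4*pi) = 0.01568 m^2

0.01568 m^2


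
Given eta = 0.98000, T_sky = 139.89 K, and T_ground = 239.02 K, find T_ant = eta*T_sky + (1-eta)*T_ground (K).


T_ant = 0.98000 * 139.89 + (1 - 0.98000) * 239.02 = 141.9 K

141.9 K


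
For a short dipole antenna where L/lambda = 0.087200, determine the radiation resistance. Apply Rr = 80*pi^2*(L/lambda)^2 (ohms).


Rr = 80 * pi^2 * (0.087200)^2 = 80 * 9.869604 * 7.603840e-03 = 6.004 ohm

6.004 ohm


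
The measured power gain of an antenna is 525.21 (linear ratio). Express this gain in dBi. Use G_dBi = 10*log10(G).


G_dBi = 10 * log10(525.21) = 27.20 dBi

27.20 dBi


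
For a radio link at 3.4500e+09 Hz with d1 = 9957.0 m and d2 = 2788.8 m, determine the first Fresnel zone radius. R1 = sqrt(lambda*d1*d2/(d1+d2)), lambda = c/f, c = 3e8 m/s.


lambda = c / f = 3.0000e+08 / 3.4500e+09 = 0.08695652 m
R1 = sqrt(0.08695652 * 9957.0 * 2788.8 / (9957.0 + 2788.8)) = 13.76 m

13.76 m


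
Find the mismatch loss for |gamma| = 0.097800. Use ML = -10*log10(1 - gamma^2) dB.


ML = -10 * log10(1 - 0.097800^2) = -10 * log10(0.99043516) = 0.04174 dB

0.04174 dB


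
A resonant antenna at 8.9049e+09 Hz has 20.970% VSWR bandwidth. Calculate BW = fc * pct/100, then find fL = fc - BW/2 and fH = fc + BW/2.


BW = 8.9049e+09 * 20.970/100 = 1.867358e+09 Hz
fL = 8.9049e+09 - 1.867358e+09/2 = 7.971e+09 Hz
fH = 8.9049e+09 + 1.867358e+09/2 = 9.839e+09 Hz

BW=1.867e+09 Hz, fL=7.971e+09 Hz, fH=9.839e+09 Hz


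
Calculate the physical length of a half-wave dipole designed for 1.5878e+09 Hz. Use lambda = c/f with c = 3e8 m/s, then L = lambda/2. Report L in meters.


lambda = c / f = 3.0000e+08 / 1.5878e+09 = 0.1889407 m
L = lambda / 2 = 0.1889407 / 2 = 0.09447 m

0.09447 m


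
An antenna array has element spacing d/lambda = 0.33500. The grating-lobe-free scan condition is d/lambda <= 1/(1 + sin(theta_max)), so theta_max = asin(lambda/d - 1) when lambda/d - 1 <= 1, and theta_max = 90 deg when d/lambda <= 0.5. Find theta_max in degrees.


lambda/d - 1 = 1/0.33500 - 1 = 1.985075 >= 1
d/lambda <= 0.5, so the array can scan to endfire without grating lobes: theta_max = 90 deg

90 deg


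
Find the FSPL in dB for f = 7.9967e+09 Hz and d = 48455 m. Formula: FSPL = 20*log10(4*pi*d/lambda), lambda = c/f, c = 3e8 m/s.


lambda = c / f = 3.0000e+08 / 7.9967e+09 = 0.03751548 m
FSPL = 20 * log10(4*pi*48455/0.03751548) = 144.2 dB

144.2 dB


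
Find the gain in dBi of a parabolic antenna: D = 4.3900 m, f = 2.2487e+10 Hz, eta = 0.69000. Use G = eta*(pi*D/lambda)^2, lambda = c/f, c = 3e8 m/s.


lambda = c / f = 3.0000e+08 / 2.2487e+10 = 0.01334104 m
G_linear = 0.69000 * (pi * 4.3900 / 0.01334104)^2 = 737392.1
G_dBi = 10 * log10(737392.1) = 58.68 dBi

58.68 dBi


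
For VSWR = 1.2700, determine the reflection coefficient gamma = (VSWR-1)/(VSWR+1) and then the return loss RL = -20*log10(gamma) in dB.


gamma = (1.2700 - 1) / (1.2700 + 1) = 0.1189427
RL = -20 * log10(0.1189427) = 18.49 dB

18.49 dB


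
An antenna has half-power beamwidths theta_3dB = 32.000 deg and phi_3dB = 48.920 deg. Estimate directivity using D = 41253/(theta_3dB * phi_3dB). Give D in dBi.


D_linear = 41253 / (32.000 * 48.920) = 26.35234
D_dBi = 10 * log10(26.35234) = 14.21 dBi

14.21 dBi


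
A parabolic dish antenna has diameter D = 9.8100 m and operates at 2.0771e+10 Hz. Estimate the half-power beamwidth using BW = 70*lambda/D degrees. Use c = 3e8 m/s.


lambda = c / f = 3.0000e+08 / 2.0771e+10 = 0.01444321 m
BW = 70 * 0.01444321 / 9.8100 = 0.1031 deg

0.1031 deg


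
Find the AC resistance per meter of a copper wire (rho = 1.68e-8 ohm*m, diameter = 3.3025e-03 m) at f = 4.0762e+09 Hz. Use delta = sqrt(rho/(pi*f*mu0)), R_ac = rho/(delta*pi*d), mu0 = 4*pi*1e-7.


delta = sqrt(1.68e-8 / (pi * 4.0762e+09 * 4*pi*1e-7)) = 1.021756e-06 m
R_ac = 1.68e-8 / (1.021756e-06 * pi * 3.3025e-03) = 1.585 ohm/m

1.585 ohm/m


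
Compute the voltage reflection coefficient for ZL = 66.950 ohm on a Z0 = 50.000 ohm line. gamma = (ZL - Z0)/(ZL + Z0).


gamma = (66.950 - 50.000) / (66.950 + 50.000) = 0.1449

0.1449
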